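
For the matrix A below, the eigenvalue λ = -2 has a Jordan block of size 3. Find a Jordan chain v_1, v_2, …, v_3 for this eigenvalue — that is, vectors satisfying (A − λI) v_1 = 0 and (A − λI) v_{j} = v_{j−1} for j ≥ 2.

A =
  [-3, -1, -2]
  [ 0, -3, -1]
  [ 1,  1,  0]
A Jordan chain for λ = -2 of length 3:
v_1 = (-1, -1, 1)ᵀ
v_2 = (-1, 0, 1)ᵀ
v_3 = (1, 0, 0)ᵀ

Let N = A − (-2)·I. We want v_3 with N^3 v_3 = 0 but N^2 v_3 ≠ 0; then v_{j-1} := N · v_j for j = 3, …, 2.

Pick v_3 = (1, 0, 0)ᵀ.
Then v_2 = N · v_3 = (-1, 0, 1)ᵀ.
Then v_1 = N · v_2 = (-1, -1, 1)ᵀ.

Sanity check: (A − (-2)·I) v_1 = (0, 0, 0)ᵀ = 0. ✓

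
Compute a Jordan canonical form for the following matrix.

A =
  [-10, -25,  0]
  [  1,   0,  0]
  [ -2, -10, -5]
J_2(-5) ⊕ J_1(-5)

The characteristic polynomial is
  det(x·I − A) = x^3 + 15*x^2 + 75*x + 125 = (x + 5)^3

Eigenvalues and multiplicities (the geometric multiplicity of λ is n − rank(A − λI), which equals the number of Jordan blocks for λ):
  λ = -5: algebraic multiplicity = 3, geometric multiplicity = 2

Determining the block sizes for each eigenvalue:
  λ = -5: 2 blocks summing to 3 forces exactly one block of size 2 and the rest size 1 → block sizes [2, 1]

Assembling the blocks gives a Jordan form
J =
  [-5,  1,  0]
  [ 0, -5,  0]
  [ 0,  0, -5]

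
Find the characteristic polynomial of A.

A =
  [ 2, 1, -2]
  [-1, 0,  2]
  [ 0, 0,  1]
x^3 - 3*x^2 + 3*x - 1

Expanding det(x·I − A) (e.g. by cofactor expansion or by noting that A is similar to its Jordan form J, which has the same characteristic polynomial as A) gives
  χ_A(x) = x^3 - 3*x^2 + 3*x - 1
which factors as (x - 1)^3. The eigenvalues (with algebraic multiplicities) are λ = 1 with multiplicity 3.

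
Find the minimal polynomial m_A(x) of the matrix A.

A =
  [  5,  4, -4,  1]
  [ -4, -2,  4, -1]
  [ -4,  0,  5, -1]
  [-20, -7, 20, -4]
x^3 - 3*x^2 + 3*x - 1

The characteristic polynomial is χ_A(x) = (x - 1)^4, so the eigenvalues are known. The minimal polynomial is
  m_A(x) = Π_λ (x − λ)^{k_λ}
where k_λ is the size of the *largest* Jordan block for λ (equivalently, the smallest k with (A − λI)^k v = 0 for every generalised eigenvector v of λ).

  λ = 1: largest Jordan block has size 3, contributing (x − 1)^3

So m_A(x) = (x - 1)^3 = x^3 - 3*x^2 + 3*x - 1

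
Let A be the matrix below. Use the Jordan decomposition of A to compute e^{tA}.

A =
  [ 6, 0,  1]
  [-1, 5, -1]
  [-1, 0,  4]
e^{tA} =
  [t*exp(5*t) + exp(5*t), 0, t*exp(5*t)]
  [-t*exp(5*t), exp(5*t), -t*exp(5*t)]
  [-t*exp(5*t), 0, -t*exp(5*t) + exp(5*t)]

Strategy: write A = P · J · P⁻¹ where J is a Jordan canonical form, so e^{tA} = P · e^{tJ} · P⁻¹, and e^{tJ} can be computed block-by-block.

A has Jordan form
J =
  [5, 1, 0]
  [0, 5, 0]
  [0, 0, 5]
(up to reordering of blocks).

Per-block formulas:
  For a 2×2 Jordan block J_2(5): exp(t · J_2(5)) = e^(5t)·(I + t·N), where N is the 2×2 nilpotent shift.
  For a 1×1 block at λ = 5: exp(t · [5]) = [e^(5t)].

After assembling e^{tJ} and conjugating by P, we get:

e^{tA} =
  [t*exp(5*t) + exp(5*t), 0, t*exp(5*t)]
  [-t*exp(5*t), exp(5*t), -t*exp(5*t)]
  [-t*exp(5*t), 0, -t*exp(5*t) + exp(5*t)]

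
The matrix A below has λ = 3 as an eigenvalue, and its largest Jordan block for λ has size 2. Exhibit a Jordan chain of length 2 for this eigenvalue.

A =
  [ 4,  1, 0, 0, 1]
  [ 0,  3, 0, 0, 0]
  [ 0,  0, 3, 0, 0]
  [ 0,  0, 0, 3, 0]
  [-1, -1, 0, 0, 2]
A Jordan chain for λ = 3 of length 2:
v_1 = (1, 0, 0, 0, -1)ᵀ
v_2 = (1, 0, 0, 0, 0)ᵀ

Let N = A − (3)·I. We want v_2 with N^2 v_2 = 0 but N^1 v_2 ≠ 0; then v_{j-1} := N · v_j for j = 2, …, 2.

Pick v_2 = (1, 0, 0, 0, 0)ᵀ.
Then v_1 = N · v_2 = (1, 0, 0, 0, -1)ᵀ.

Sanity check: (A − (3)·I) v_1 = (0, 0, 0, 0, 0)ᵀ = 0. ✓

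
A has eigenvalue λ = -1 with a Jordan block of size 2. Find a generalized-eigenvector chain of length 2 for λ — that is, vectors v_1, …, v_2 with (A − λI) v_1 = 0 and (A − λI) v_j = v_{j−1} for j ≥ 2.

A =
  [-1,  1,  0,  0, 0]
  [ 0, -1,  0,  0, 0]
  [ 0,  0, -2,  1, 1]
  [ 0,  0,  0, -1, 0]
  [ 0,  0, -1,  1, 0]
A Jordan chain for λ = -1 of length 2:
v_1 = (1, 0, 0, 0, 0)ᵀ
v_2 = (0, 1, 0, 0, 0)ᵀ

Let N = A − (-1)·I. We want v_2 with N^2 v_2 = 0 but N^1 v_2 ≠ 0; then v_{j-1} := N · v_j for j = 2, …, 2.

Pick v_2 = (0, 1, 0, 0, 0)ᵀ.
Then v_1 = N · v_2 = (1, 0, 0, 0, 0)ᵀ.

Sanity check: (A − (-1)·I) v_1 = (0, 0, 0, 0, 0)ᵀ = 0. ✓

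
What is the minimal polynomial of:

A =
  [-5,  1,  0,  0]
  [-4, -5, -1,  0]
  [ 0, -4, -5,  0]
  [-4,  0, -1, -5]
x^3 + 15*x^2 + 75*x + 125

The characteristic polynomial is χ_A(x) = (x + 5)^4, so the eigenvalues are known. The minimal polynomial is
  m_A(x) = Π_λ (x − λ)^{k_λ}
where k_λ is the size of the *largest* Jordan block for λ (equivalently, the smallest k with (A − λI)^k v = 0 for every generalised eigenvector v of λ).

  λ = -5: largest Jordan block has size 3, contributing (x + 5)^3

So m_A(x) = (x + 5)^3 = x^3 + 15*x^2 + 75*x + 125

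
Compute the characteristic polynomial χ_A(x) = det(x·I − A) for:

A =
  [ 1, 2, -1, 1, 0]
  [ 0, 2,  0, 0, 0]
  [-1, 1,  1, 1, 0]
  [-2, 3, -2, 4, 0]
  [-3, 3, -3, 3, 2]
x^5 - 10*x^4 + 40*x^3 - 80*x^2 + 80*x - 32

Expanding det(x·I − A) (e.g. by cofactor expansion or by noting that A is similar to its Jordan form J, which has the same characteristic polynomial as A) gives
  χ_A(x) = x^5 - 10*x^4 + 40*x^3 - 80*x^2 + 80*x - 32
which factors as (x - 2)^5. The eigenvalues (with algebraic multiplicities) are λ = 2 with multiplicity 5.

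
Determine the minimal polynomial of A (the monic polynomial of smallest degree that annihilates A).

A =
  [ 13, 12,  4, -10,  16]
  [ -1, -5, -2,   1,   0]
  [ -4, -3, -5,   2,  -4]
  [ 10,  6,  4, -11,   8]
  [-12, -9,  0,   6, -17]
x^3 + 15*x^2 + 75*x + 125

The characteristic polynomial is χ_A(x) = (x + 5)^5, so the eigenvalues are known. The minimal polynomial is
  m_A(x) = Π_λ (x − λ)^{k_λ}
where k_λ is the size of the *largest* Jordan block for λ (equivalently, the smallest k with (A − λI)^k v = 0 for every generalised eigenvector v of λ).

  λ = -5: largest Jordan block has size 3, contributing (x + 5)^3

So m_A(x) = (x + 5)^3 = x^3 + 15*x^2 + 75*x + 125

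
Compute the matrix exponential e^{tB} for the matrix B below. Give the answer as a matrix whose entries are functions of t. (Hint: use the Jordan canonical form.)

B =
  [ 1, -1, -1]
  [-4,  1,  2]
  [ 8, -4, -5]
e^{tB} =
  [2*t*exp(-t) + exp(-t), -t*exp(-t), -t*exp(-t)]
  [-4*t*exp(-t), 2*t*exp(-t) + exp(-t), 2*t*exp(-t)]
  [8*t*exp(-t), -4*t*exp(-t), -4*t*exp(-t) + exp(-t)]

Strategy: write B = P · J · P⁻¹ where J is a Jordan canonical form, so e^{tB} = P · e^{tJ} · P⁻¹, and e^{tJ} can be computed block-by-block.

B has Jordan form
J =
  [-1,  1,  0]
  [ 0, -1,  0]
  [ 0,  0, -1]
(up to reordering of blocks).

Per-block formulas:
  For a 2×2 Jordan block J_2(-1): exp(t · J_2(-1)) = e^(-1t)·(I + t·N), where N is the 2×2 nilpotent shift.
  For a 1×1 block at λ = -1: exp(t · [-1]) = [e^(-1t)].

After assembling e^{tJ} and conjugating by P, we get:

e^{tB} =
  [2*t*exp(-t) + exp(-t), -t*exp(-t), -t*exp(-t)]
  [-4*t*exp(-t), 2*t*exp(-t) + exp(-t), 2*t*exp(-t)]
  [8*t*exp(-t), -4*t*exp(-t), -4*t*exp(-t) + exp(-t)]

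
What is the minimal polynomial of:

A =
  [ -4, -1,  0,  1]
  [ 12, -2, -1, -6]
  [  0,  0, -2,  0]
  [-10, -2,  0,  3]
x^4 + 5*x^3 + 6*x^2 - 4*x - 8

The characteristic polynomial is χ_A(x) = (x - 1)*(x + 2)^3, so the eigenvalues are known. The minimal polynomial is
  m_A(x) = Π_λ (x − λ)^{k_λ}
where k_λ is the size of the *largest* Jordan block for λ (equivalently, the smallest k with (A − λI)^k v = 0 for every generalised eigenvector v of λ).

  λ = -2: largest Jordan block has size 3, contributing (x + 2)^3
  λ = 1: largest Jordan block has size 1, contributing (x − 1)

So m_A(x) = (x - 1)*(x + 2)^3 = x^4 + 5*x^3 + 6*x^2 - 4*x - 8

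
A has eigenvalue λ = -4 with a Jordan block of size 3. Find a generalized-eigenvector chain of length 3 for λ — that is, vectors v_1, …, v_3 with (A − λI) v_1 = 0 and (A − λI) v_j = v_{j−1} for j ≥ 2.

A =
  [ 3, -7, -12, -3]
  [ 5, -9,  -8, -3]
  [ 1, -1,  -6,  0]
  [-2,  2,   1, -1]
A Jordan chain for λ = -4 of length 3:
v_1 = (1, 1, 0, 0)ᵀ
v_2 = (-5, -3, -1, -1)ᵀ
v_3 = (1, 0, 1, 0)ᵀ

Let N = A − (-4)·I. We want v_3 with N^3 v_3 = 0 but N^2 v_3 ≠ 0; then v_{j-1} := N · v_j for j = 3, …, 2.

Pick v_3 = (1, 0, 1, 0)ᵀ.
Then v_2 = N · v_3 = (-5, -3, -1, -1)ᵀ.
Then v_1 = N · v_2 = (1, 1, 0, 0)ᵀ.

Sanity check: (A − (-4)·I) v_1 = (0, 0, 0, 0)ᵀ = 0. ✓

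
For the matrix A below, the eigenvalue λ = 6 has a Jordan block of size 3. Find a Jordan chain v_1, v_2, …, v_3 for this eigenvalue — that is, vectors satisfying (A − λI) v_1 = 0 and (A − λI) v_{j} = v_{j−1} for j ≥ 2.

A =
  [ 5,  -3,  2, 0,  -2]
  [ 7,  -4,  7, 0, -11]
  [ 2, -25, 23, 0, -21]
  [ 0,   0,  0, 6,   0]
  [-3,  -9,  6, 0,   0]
A Jordan chain for λ = 6 of length 3:
v_1 = (-10, -30, -80, 0, -30)ᵀ
v_2 = (-1, 7, 2, 0, -3)ᵀ
v_3 = (1, 0, 0, 0, 0)ᵀ

Let N = A − (6)·I. We want v_3 with N^3 v_3 = 0 but N^2 v_3 ≠ 0; then v_{j-1} := N · v_j for j = 3, …, 2.

Pick v_3 = (1, 0, 0, 0, 0)ᵀ.
Then v_2 = N · v_3 = (-1, 7, 2, 0, -3)ᵀ.
Then v_1 = N · v_2 = (-10, -30, -80, 0, -30)ᵀ.

Sanity check: (A − (6)·I) v_1 = (0, 0, 0, 0, 0)ᵀ = 0. ✓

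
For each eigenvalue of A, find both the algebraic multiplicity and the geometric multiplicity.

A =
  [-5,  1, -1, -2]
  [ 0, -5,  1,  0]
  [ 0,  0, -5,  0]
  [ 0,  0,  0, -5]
λ = -5: alg = 4, geom = 2

Step 1 — factor the characteristic polynomial to read off the algebraic multiplicities:
  χ_A(x) = (x + 5)^4

Step 2 — compute geometric multiplicities via the rank-nullity identity g(λ) = n − rank(A − λI):
  rank(A − (-5)·I) = 2, so dim ker(A − (-5)·I) = n − 2 = 2

Summary:
  λ = -5: algebraic multiplicity = 4, geometric multiplicity = 2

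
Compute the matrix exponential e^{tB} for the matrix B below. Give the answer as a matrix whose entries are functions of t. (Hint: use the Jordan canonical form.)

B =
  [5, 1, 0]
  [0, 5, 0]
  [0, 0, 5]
e^{tB} =
  [exp(5*t), t*exp(5*t), 0]
  [0, exp(5*t), 0]
  [0, 0, exp(5*t)]

Strategy: write B = P · J · P⁻¹ where J is a Jordan canonical form, so e^{tB} = P · e^{tJ} · P⁻¹, and e^{tJ} can be computed block-by-block.

B has Jordan form
J =
  [5, 1, 0]
  [0, 5, 0]
  [0, 0, 5]
(up to reordering of blocks).

Per-block formulas:
  For a 1×1 block at λ = 5: exp(t · [5]) = [e^(5t)].
  For a 2×2 Jordan block J_2(5): exp(t · J_2(5)) = e^(5t)·(I + t·N), where N is the 2×2 nilpotent shift.

After assembling e^{tJ} and conjugating by P, we get:

e^{tB} =
  [exp(5*t), t*exp(5*t), 0]
  [0, exp(5*t), 0]
  [0, 0, exp(5*t)]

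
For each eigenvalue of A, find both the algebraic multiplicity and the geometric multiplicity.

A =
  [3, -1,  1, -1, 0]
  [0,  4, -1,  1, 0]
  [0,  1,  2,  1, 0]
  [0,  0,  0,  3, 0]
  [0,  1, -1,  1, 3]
λ = 3: alg = 5, geom = 4

Step 1 — factor the characteristic polynomial to read off the algebraic multiplicities:
  χ_A(x) = (x - 3)^5

Step 2 — compute geometric multiplicities via the rank-nullity identity g(λ) = n − rank(A − λI):
  rank(A − (3)·I) = 1, so dim ker(A − (3)·I) = n − 1 = 4

Summary:
  λ = 3: algebraic multiplicity = 5, geometric multiplicity = 4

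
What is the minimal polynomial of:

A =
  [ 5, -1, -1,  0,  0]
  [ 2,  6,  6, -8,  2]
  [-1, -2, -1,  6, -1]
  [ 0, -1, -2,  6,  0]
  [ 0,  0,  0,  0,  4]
x^3 - 12*x^2 + 48*x - 64

The characteristic polynomial is χ_A(x) = (x - 4)^5, so the eigenvalues are known. The minimal polynomial is
  m_A(x) = Π_λ (x − λ)^{k_λ}
where k_λ is the size of the *largest* Jordan block for λ (equivalently, the smallest k with (A − λI)^k v = 0 for every generalised eigenvector v of λ).

  λ = 4: largest Jordan block has size 3, contributing (x − 4)^3

So m_A(x) = (x - 4)^3 = x^3 - 12*x^2 + 48*x - 64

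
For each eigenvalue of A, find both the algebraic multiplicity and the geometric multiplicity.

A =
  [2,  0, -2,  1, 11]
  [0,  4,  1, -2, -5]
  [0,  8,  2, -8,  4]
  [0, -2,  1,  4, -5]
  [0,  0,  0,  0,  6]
λ = 2: alg = 3, geom = 1; λ = 6: alg = 2, geom = 2

Step 1 — factor the characteristic polynomial to read off the algebraic multiplicities:
  χ_A(x) = (x - 6)^2*(x - 2)^3

Step 2 — compute geometric multiplicities via the rank-nullity identity g(λ) = n − rank(A − λI):
  rank(A − (2)·I) = 4, so dim ker(A − (2)·I) = n − 4 = 1
  rank(A − (6)·I) = 3, so dim ker(A − (6)·I) = n − 3 = 2

Summary:
  λ = 2: algebraic multiplicity = 3, geometric multiplicity = 1
  λ = 6: algebraic multiplicity = 2, geometric multiplicity = 2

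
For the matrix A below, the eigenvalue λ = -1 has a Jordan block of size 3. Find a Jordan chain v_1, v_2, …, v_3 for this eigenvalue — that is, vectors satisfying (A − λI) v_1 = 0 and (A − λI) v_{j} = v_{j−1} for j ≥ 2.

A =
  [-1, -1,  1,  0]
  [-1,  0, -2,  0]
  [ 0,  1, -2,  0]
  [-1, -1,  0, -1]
A Jordan chain for λ = -1 of length 3:
v_1 = (1, -1, -1, 1)ᵀ
v_2 = (0, -1, 0, -1)ᵀ
v_3 = (1, 0, 0, 0)ᵀ

Let N = A − (-1)·I. We want v_3 with N^3 v_3 = 0 but N^2 v_3 ≠ 0; then v_{j-1} := N · v_j for j = 3, …, 2.

Pick v_3 = (1, 0, 0, 0)ᵀ.
Then v_2 = N · v_3 = (0, -1, 0, -1)ᵀ.
Then v_1 = N · v_2 = (1, -1, -1, 1)ᵀ.

Sanity check: (A − (-1)·I) v_1 = (0, 0, 0, 0)ᵀ = 0. ✓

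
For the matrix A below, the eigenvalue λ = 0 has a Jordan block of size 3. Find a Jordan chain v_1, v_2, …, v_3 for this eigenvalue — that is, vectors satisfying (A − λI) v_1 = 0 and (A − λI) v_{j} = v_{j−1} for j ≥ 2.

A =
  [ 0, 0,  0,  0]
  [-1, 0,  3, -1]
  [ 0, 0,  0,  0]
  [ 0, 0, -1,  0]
A Jordan chain for λ = 0 of length 3:
v_1 = (0, 1, 0, 0)ᵀ
v_2 = (0, 3, 0, -1)ᵀ
v_3 = (0, 0, 1, 0)ᵀ

Let N = A − (0)·I. We want v_3 with N^3 v_3 = 0 but N^2 v_3 ≠ 0; then v_{j-1} := N · v_j for j = 3, …, 2.

Pick v_3 = (0, 0, 1, 0)ᵀ.
Then v_2 = N · v_3 = (0, 3, 0, -1)ᵀ.
Then v_1 = N · v_2 = (0, 1, 0, 0)ᵀ.

Sanity check: (A − (0)·I) v_1 = (0, 0, 0, 0)ᵀ = 0. ✓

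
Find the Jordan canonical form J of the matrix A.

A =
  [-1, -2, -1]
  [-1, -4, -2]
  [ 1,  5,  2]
J_3(-1)

The characteristic polynomial is
  det(x·I − A) = x^3 + 3*x^2 + 3*x + 1 = (x + 1)^3

Eigenvalues and multiplicities (the geometric multiplicity of λ is n − rank(A − λI), which equals the number of Jordan blocks for λ):
  λ = -1: algebraic multiplicity = 3, geometric multiplicity = 1

Determining the block sizes for each eigenvalue:
  λ = -1: one block (gm = 1), so the single block has size am = 3 → block sizes [3]

Assembling the blocks gives a Jordan form
J =
  [-1,  1,  0]
  [ 0, -1,  1]
  [ 0,  0, -1]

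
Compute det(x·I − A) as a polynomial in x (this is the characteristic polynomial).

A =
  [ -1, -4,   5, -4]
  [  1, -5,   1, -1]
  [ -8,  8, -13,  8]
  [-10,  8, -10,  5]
x^4 + 14*x^3 + 72*x^2 + 162*x + 135

Expanding det(x·I − A) (e.g. by cofactor expansion or by noting that A is similar to its Jordan form J, which has the same characteristic polynomial as A) gives
  χ_A(x) = x^4 + 14*x^3 + 72*x^2 + 162*x + 135
which factors as (x + 3)^3*(x + 5). The eigenvalues (with algebraic multiplicities) are λ = -5 with multiplicity 1, λ = -3 with multiplicity 3.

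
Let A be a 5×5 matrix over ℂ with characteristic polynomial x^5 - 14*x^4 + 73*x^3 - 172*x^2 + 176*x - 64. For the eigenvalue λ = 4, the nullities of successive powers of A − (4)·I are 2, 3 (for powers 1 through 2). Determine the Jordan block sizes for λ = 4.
Block sizes for λ = 4: [2, 1]

From the dimensions of kernels of powers, the number of Jordan blocks of size at least j is d_j − d_{j−1} where d_j = dim ker(N^j) (with d_0 = 0). Computing the differences gives [2, 1].
The number of blocks of size exactly k is (#blocks of size ≥ k) − (#blocks of size ≥ k + 1), so the partition is: 1 block(s) of size 1, 1 block(s) of size 2.
In nonincreasing order the block sizes are [2, 1].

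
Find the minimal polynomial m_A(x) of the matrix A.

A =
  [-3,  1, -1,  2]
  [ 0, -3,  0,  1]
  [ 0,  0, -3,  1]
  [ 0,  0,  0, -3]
x^2 + 6*x + 9

The characteristic polynomial is χ_A(x) = (x + 3)^4, so the eigenvalues are known. The minimal polynomial is
  m_A(x) = Π_λ (x − λ)^{k_λ}
where k_λ is the size of the *largest* Jordan block for λ (equivalently, the smallest k with (A − λI)^k v = 0 for every generalised eigenvector v of λ).

  λ = -3: largest Jordan block has size 2, contributing (x + 3)^2

So m_A(x) = (x + 3)^2 = x^2 + 6*x + 9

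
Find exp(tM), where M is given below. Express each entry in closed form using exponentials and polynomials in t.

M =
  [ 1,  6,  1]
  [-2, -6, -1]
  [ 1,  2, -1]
e^{tM} =
  [-t^2*exp(-2*t) + 3*t*exp(-2*t) + exp(-2*t), -2*t^2*exp(-2*t) + 6*t*exp(-2*t), -t^2*exp(-2*t) + t*exp(-2*t)]
  [t^2*exp(-2*t)/2 - 2*t*exp(-2*t), t^2*exp(-2*t) - 4*t*exp(-2*t) + exp(-2*t), t^2*exp(-2*t)/2 - t*exp(-2*t)]
  [t*exp(-2*t), 2*t*exp(-2*t), t*exp(-2*t) + exp(-2*t)]

Strategy: write M = P · J · P⁻¹ where J is a Jordan canonical form, so e^{tM} = P · e^{tJ} · P⁻¹, and e^{tJ} can be computed block-by-block.

M has Jordan form
J =
  [-2,  1,  0]
  [ 0, -2,  1]
  [ 0,  0, -2]
(up to reordering of blocks).

Per-block formulas:
  For a 3×3 Jordan block J_3(-2): exp(t · J_3(-2)) = e^(-2t)·(I + t·N + (t^2/2)·N^2), where N is the 3×3 nilpotent shift.

After assembling e^{tJ} and conjugating by P, we get:

e^{tM} =
  [-t^2*exp(-2*t) + 3*t*exp(-2*t) + exp(-2*t), -2*t^2*exp(-2*t) + 6*t*exp(-2*t), -t^2*exp(-2*t) + t*exp(-2*t)]
  [t^2*exp(-2*t)/2 - 2*t*exp(-2*t), t^2*exp(-2*t) - 4*t*exp(-2*t) + exp(-2*t), t^2*exp(-2*t)/2 - t*exp(-2*t)]
  [t*exp(-2*t), 2*t*exp(-2*t), t*exp(-2*t) + exp(-2*t)]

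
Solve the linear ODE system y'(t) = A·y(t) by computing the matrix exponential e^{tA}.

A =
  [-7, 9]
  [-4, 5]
e^{tA} =
  [-6*t*exp(-t) + exp(-t), 9*t*exp(-t)]
  [-4*t*exp(-t), 6*t*exp(-t) + exp(-t)]

Strategy: write A = P · J · P⁻¹ where J is a Jordan canonical form, so e^{tA} = P · e^{tJ} · P⁻¹, and e^{tJ} can be computed block-by-block.

A has Jordan form
J =
  [-1,  1]
  [ 0, -1]
(up to reordering of blocks).

Per-block formulas:
  For a 2×2 Jordan block J_2(-1): exp(t · J_2(-1)) = e^(-1t)·(I + t·N), where N is the 2×2 nilpotent shift.

After assembling e^{tJ} and conjugating by P, we get:

e^{tA} =
  [-6*t*exp(-t) + exp(-t), 9*t*exp(-t)]
  [-4*t*exp(-t), 6*t*exp(-t) + exp(-t)]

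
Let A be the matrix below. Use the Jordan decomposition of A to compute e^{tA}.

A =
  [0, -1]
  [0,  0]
e^{tA} =
  [1, -t]
  [0, 1]

Strategy: write A = P · J · P⁻¹ where J is a Jordan canonical form, so e^{tA} = P · e^{tJ} · P⁻¹, and e^{tJ} can be computed block-by-block.

A has Jordan form
J =
  [0, 1]
  [0, 0]
(up to reordering of blocks).

Per-block formulas:
  For a 2×2 Jordan block J_2(0): exp(t · J_2(0)) = e^(0t)·(I + t·N), where N is the 2×2 nilpotent shift.

After assembling e^{tJ} and conjugating by P, we get:

e^{tA} =
  [1, -t]
  [0, 1]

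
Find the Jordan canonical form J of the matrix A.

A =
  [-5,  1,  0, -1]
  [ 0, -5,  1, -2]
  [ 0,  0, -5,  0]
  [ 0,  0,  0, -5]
J_3(-5) ⊕ J_1(-5)

The characteristic polynomial is
  det(x·I − A) = x^4 + 20*x^3 + 150*x^2 + 500*x + 625 = (x + 5)^4

Eigenvalues and multiplicities (the geometric multiplicity of λ is n − rank(A − λI), which equals the number of Jordan blocks for λ):
  λ = -5: algebraic multiplicity = 4, geometric multiplicity = 2

Determining the block sizes for each eigenvalue:
  λ = -5: with am = 4 and gm = 2, the partition is not yet determined (e.g. several partitions of 4 into 2 parts exist). Let N = A − (-5)·I. Computing rank(N^1) = 2, rank(N^2) = 1, rank(N^3) = 0; the number of blocks of size ≥ j is rank(N^{j−1}) − rank(N^j), giving [2, 1, 1]. So we have 1 block(s) of size 3, 1 block(s) of size 1 → block sizes [3, 1]

Assembling the blocks gives a Jordan form
J =
  [-5,  1,  0,  0]
  [ 0, -5,  1,  0]
  [ 0,  0, -5,  0]
  [ 0,  0,  0, -5]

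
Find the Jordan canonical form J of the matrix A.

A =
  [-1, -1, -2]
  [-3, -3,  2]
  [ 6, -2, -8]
J_2(-4) ⊕ J_1(-4)

The characteristic polynomial is
  det(x·I − A) = x^3 + 12*x^2 + 48*x + 64 = (x + 4)^3

Eigenvalues and multiplicities (the geometric multiplicity of λ is n − rank(A − λI), which equals the number of Jordan blocks for λ):
  λ = -4: algebraic multiplicity = 3, geometric multiplicity = 2

Determining the block sizes for each eigenvalue:
  λ = -4: 2 blocks summing to 3 forces exactly one block of size 2 and the rest size 1 → block sizes [2, 1]

Assembling the blocks gives a Jordan form
J =
  [-4,  1,  0]
  [ 0, -4,  0]
  [ 0,  0, -4]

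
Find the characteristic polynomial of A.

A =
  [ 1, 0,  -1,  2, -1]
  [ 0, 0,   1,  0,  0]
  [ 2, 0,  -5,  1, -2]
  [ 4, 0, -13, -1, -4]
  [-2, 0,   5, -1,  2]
x^5 + 3*x^4

Expanding det(x·I − A) (e.g. by cofactor expansion or by noting that A is similar to its Jordan form J, which has the same characteristic polynomial as A) gives
  χ_A(x) = x^5 + 3*x^4
which factors as x^4*(x + 3). The eigenvalues (with algebraic multiplicities) are λ = -3 with multiplicity 1, λ = 0 with multiplicity 4.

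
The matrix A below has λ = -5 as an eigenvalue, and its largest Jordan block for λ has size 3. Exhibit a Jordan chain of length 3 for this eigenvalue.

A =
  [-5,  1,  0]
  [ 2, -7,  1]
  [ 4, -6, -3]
A Jordan chain for λ = -5 of length 3:
v_1 = (2, 0, -4)ᵀ
v_2 = (0, 2, 4)ᵀ
v_3 = (1, 0, 0)ᵀ

Let N = A − (-5)·I. We want v_3 with N^3 v_3 = 0 but N^2 v_3 ≠ 0; then v_{j-1} := N · v_j for j = 3, …, 2.

Pick v_3 = (1, 0, 0)ᵀ.
Then v_2 = N · v_3 = (0, 2, 4)ᵀ.
Then v_1 = N · v_2 = (2, 0, -4)ᵀ.

Sanity check: (A − (-5)·I) v_1 = (0, 0, 0)ᵀ = 0. ✓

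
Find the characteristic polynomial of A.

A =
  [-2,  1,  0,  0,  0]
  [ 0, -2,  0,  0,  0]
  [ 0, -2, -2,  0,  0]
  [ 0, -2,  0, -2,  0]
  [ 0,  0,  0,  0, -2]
x^5 + 10*x^4 + 40*x^3 + 80*x^2 + 80*x + 32

Expanding det(x·I − A) (e.g. by cofactor expansion or by noting that A is similar to its Jordan form J, which has the same characteristic polynomial as A) gives
  χ_A(x) = x^5 + 10*x^4 + 40*x^3 + 80*x^2 + 80*x + 32
which factors as (x + 2)^5. The eigenvalues (with algebraic multiplicities) are λ = -2 with multiplicity 5.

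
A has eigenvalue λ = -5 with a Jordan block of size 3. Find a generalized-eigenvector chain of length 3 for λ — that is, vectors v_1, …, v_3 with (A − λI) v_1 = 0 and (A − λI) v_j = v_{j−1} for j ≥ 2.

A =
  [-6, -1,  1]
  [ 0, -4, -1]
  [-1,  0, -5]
A Jordan chain for λ = -5 of length 3:
v_1 = (0, 1, 1)ᵀ
v_2 = (-1, 0, -1)ᵀ
v_3 = (1, 0, 0)ᵀ

Let N = A − (-5)·I. We want v_3 with N^3 v_3 = 0 but N^2 v_3 ≠ 0; then v_{j-1} := N · v_j for j = 3, …, 2.

Pick v_3 = (1, 0, 0)ᵀ.
Then v_2 = N · v_3 = (-1, 0, -1)ᵀ.
Then v_1 = N · v_2 = (0, 1, 1)ᵀ.

Sanity check: (A − (-5)·I) v_1 = (0, 0, 0)ᵀ = 0. ✓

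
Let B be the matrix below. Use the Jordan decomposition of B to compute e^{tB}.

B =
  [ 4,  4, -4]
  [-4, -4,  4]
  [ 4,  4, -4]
e^{tB} =
  [2 - exp(-4*t), 1 - exp(-4*t), -1 + exp(-4*t)]
  [-1 + exp(-4*t), exp(-4*t), 1 - exp(-4*t)]
  [1 - exp(-4*t), 1 - exp(-4*t), exp(-4*t)]

Strategy: write B = P · J · P⁻¹ where J is a Jordan canonical form, so e^{tB} = P · e^{tJ} · P⁻¹, and e^{tJ} can be computed block-by-block.

B has Jordan form
J =
  [-4, 0, 0]
  [ 0, 0, 0]
  [ 0, 0, 0]
(up to reordering of blocks).

Per-block formulas:
  For a 1×1 block at λ = 0: exp(t · [0]) = [e^(0t)].
  For a 1×1 block at λ = -4: exp(t · [-4]) = [e^(-4t)].

After assembling e^{tJ} and conjugating by P, we get:

e^{tB} =
  [2 - exp(-4*t), 1 - exp(-4*t), -1 + exp(-4*t)]
  [-1 + exp(-4*t), exp(-4*t), 1 - exp(-4*t)]
  [1 - exp(-4*t), 1 - exp(-4*t), exp(-4*t)]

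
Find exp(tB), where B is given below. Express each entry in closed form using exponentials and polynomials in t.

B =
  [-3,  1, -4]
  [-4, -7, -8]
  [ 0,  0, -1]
e^{tB} =
  [2*t*exp(-5*t) + exp(-5*t), t*exp(-5*t), 4*t*exp(-5*t) - 2*exp(-t) + 2*exp(-5*t)]
  [-4*t*exp(-5*t), -2*t*exp(-5*t) + exp(-5*t), -8*t*exp(-5*t)]
  [0, 0, exp(-t)]

Strategy: write B = P · J · P⁻¹ where J is a Jordan canonical form, so e^{tB} = P · e^{tJ} · P⁻¹, and e^{tJ} can be computed block-by-block.

B has Jordan form
J =
  [-5,  1,  0]
  [ 0, -5,  0]
  [ 0,  0, -1]
(up to reordering of blocks).

Per-block formulas:
  For a 2×2 Jordan block J_2(-5): exp(t · J_2(-5)) = e^(-5t)·(I + t·N), where N is the 2×2 nilpotent shift.
  For a 1×1 block at λ = -1: exp(t · [-1]) = [e^(-1t)].

After assembling e^{tJ} and conjugating by P, we get:

e^{tB} =
  [2*t*exp(-5*t) + exp(-5*t), t*exp(-5*t), 4*t*exp(-5*t) - 2*exp(-t) + 2*exp(-5*t)]
  [-4*t*exp(-5*t), -2*t*exp(-5*t) + exp(-5*t), -8*t*exp(-5*t)]
  [0, 0, exp(-t)]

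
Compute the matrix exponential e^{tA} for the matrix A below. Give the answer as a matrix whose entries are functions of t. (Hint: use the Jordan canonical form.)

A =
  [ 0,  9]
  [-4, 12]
e^{tA} =
  [-6*t*exp(6*t) + exp(6*t), 9*t*exp(6*t)]
  [-4*t*exp(6*t), 6*t*exp(6*t) + exp(6*t)]

Strategy: write A = P · J · P⁻¹ where J is a Jordan canonical form, so e^{tA} = P · e^{tJ} · P⁻¹, and e^{tJ} can be computed block-by-block.

A has Jordan form
J =
  [6, 1]
  [0, 6]
(up to reordering of blocks).

Per-block formulas:
  For a 2×2 Jordan block J_2(6): exp(t · J_2(6)) = e^(6t)·(I + t·N), where N is the 2×2 nilpotent shift.

After assembling e^{tJ} and conjugating by P, we get:

e^{tA} =
  [-6*t*exp(6*t) + exp(6*t), 9*t*exp(6*t)]
  [-4*t*exp(6*t), 6*t*exp(6*t) + exp(6*t)]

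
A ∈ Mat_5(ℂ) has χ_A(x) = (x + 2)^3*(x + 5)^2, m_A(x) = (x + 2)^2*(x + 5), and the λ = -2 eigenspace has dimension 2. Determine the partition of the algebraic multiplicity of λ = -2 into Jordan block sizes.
Block sizes for λ = -2: [2, 1]

Step 1 — from the characteristic polynomial, algebraic multiplicity of λ = -2 is 3. From dim ker(A − (-2)·I) = 2, there are exactly 2 Jordan blocks for λ = -2.
Step 2 — from the minimal polynomial, the factor (x + 2)^2 tells us the largest block for λ = -2 has size 2.
Step 3 — with total size 3, 2 blocks, and largest block 2, the block sizes (in nonincreasing order) are [2, 1].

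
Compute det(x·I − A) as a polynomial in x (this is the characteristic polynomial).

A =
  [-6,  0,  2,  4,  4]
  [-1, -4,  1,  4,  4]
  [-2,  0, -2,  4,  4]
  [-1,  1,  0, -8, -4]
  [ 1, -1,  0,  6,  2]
x^5 + 18*x^4 + 128*x^3 + 448*x^2 + 768*x + 512

Expanding det(x·I − A) (e.g. by cofactor expansion or by noting that A is similar to its Jordan form J, which has the same characteristic polynomial as A) gives
  χ_A(x) = x^5 + 18*x^4 + 128*x^3 + 448*x^2 + 768*x + 512
which factors as (x + 2)*(x + 4)^4. The eigenvalues (with algebraic multiplicities) are λ = -4 with multiplicity 4, λ = -2 with multiplicity 1.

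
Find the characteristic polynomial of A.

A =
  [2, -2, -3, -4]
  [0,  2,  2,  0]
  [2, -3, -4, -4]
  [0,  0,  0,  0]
x^4

Expanding det(x·I − A) (e.g. by cofactor expansion or by noting that A is similar to its Jordan form J, which has the same characteristic polynomial as A) gives
  χ_A(x) = x^4
which factors as x^4. The eigenvalues (with algebraic multiplicities) are λ = 0 with multiplicity 4.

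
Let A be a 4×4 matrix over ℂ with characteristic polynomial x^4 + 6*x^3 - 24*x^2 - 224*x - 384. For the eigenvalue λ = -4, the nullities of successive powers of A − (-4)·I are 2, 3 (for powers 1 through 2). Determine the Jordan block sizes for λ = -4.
Block sizes for λ = -4: [2, 1]

From the dimensions of kernels of powers, the number of Jordan blocks of size at least j is d_j − d_{j−1} where d_j = dim ker(N^j) (with d_0 = 0). Computing the differences gives [2, 1].
The number of blocks of size exactly k is (#blocks of size ≥ k) − (#blocks of size ≥ k + 1), so the partition is: 1 block(s) of size 1, 1 block(s) of size 2.
In nonincreasing order the block sizes are [2, 1].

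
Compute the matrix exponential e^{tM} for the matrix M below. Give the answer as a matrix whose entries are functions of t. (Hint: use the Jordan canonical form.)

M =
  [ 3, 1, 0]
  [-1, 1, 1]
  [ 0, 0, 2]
e^{tM} =
  [t*exp(2*t) + exp(2*t), t*exp(2*t), t^2*exp(2*t)/2]
  [-t*exp(2*t), -t*exp(2*t) + exp(2*t), -t^2*exp(2*t)/2 + t*exp(2*t)]
  [0, 0, exp(2*t)]

Strategy: write M = P · J · P⁻¹ where J is a Jordan canonical form, so e^{tM} = P · e^{tJ} · P⁻¹, and e^{tJ} can be computed block-by-block.

M has Jordan form
J =
  [2, 1, 0]
  [0, 2, 1]
  [0, 0, 2]
(up to reordering of blocks).

Per-block formulas:
  For a 3×3 Jordan block J_3(2): exp(t · J_3(2)) = e^(2t)·(I + t·N + (t^2/2)·N^2), where N is the 3×3 nilpotent shift.

After assembling e^{tJ} and conjugating by P, we get:

e^{tM} =
  [t*exp(2*t) + exp(2*t), t*exp(2*t), t^2*exp(2*t)/2]
  [-t*exp(2*t), -t*exp(2*t) + exp(2*t), -t^2*exp(2*t)/2 + t*exp(2*t)]
  [0, 0, exp(2*t)]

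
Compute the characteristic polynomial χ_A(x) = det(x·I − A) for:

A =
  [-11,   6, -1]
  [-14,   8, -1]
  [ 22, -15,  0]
x^3 + 3*x^2 + 3*x + 1

Expanding det(x·I − A) (e.g. by cofactor expansion or by noting that A is similar to its Jordan form J, which has the same characteristic polynomial as A) gives
  χ_A(x) = x^3 + 3*x^2 + 3*x + 1
which factors as (x + 1)^3. The eigenvalues (with algebraic multiplicities) are λ = -1 with multiplicity 3.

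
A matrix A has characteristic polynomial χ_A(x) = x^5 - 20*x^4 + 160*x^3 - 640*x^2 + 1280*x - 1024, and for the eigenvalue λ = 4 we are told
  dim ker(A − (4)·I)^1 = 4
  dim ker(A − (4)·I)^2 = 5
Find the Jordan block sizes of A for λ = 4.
Block sizes for λ = 4: [2, 1, 1, 1]

From the dimensions of kernels of powers, the number of Jordan blocks of size at least j is d_j − d_{j−1} where d_j = dim ker(N^j) (with d_0 = 0). Computing the differences gives [4, 1].
The number of blocks of size exactly k is (#blocks of size ≥ k) − (#blocks of size ≥ k + 1), so the partition is: 3 block(s) of size 1, 1 block(s) of size 2.
In nonincreasing order the block sizes are [2, 1, 1, 1].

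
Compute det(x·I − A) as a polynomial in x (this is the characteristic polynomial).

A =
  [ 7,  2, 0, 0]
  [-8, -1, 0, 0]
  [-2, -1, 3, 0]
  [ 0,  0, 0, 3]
x^4 - 12*x^3 + 54*x^2 - 108*x + 81

Expanding det(x·I − A) (e.g. by cofactor expansion or by noting that A is similar to its Jordan form J, which has the same characteristic polynomial as A) gives
  χ_A(x) = x^4 - 12*x^3 + 54*x^2 - 108*x + 81
which factors as (x - 3)^4. The eigenvalues (with algebraic multiplicities) are λ = 3 with multiplicity 4.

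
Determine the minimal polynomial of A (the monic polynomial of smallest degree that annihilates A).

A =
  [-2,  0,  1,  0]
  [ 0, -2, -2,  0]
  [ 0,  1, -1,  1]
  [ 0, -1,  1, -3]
x^3 + 6*x^2 + 12*x + 8

The characteristic polynomial is χ_A(x) = (x + 2)^4, so the eigenvalues are known. The minimal polynomial is
  m_A(x) = Π_λ (x − λ)^{k_λ}
where k_λ is the size of the *largest* Jordan block for λ (equivalently, the smallest k with (A − λI)^k v = 0 for every generalised eigenvector v of λ).

  λ = -2: largest Jordan block has size 3, contributing (x + 2)^3

So m_A(x) = (x + 2)^3 = x^3 + 6*x^2 + 12*x + 8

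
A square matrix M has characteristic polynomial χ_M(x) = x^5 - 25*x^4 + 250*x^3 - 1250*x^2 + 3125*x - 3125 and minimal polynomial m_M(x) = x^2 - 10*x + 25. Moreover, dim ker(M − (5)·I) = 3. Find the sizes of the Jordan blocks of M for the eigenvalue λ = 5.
Block sizes for λ = 5: [2, 2, 1]

Step 1 — from the characteristic polynomial, algebraic multiplicity of λ = 5 is 5. From dim ker(M − (5)·I) = 3, there are exactly 3 Jordan blocks for λ = 5.
Step 2 — from the minimal polynomial, the factor (x − 5)^2 tells us the largest block for λ = 5 has size 2.
Step 3 — with total size 5, 3 blocks, and largest block 2, the block sizes (in nonincreasing order) are [2, 2, 1].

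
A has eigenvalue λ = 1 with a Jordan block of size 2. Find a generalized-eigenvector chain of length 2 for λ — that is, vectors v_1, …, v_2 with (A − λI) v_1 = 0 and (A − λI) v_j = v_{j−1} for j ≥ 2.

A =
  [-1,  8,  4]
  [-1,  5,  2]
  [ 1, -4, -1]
A Jordan chain for λ = 1 of length 2:
v_1 = (-2, -1, 1)ᵀ
v_2 = (1, 0, 0)ᵀ

Let N = A − (1)·I. We want v_2 with N^2 v_2 = 0 but N^1 v_2 ≠ 0; then v_{j-1} := N · v_j for j = 2, …, 2.

Pick v_2 = (1, 0, 0)ᵀ.
Then v_1 = N · v_2 = (-2, -1, 1)ᵀ.

Sanity check: (A − (1)·I) v_1 = (0, 0, 0)ᵀ = 0. ✓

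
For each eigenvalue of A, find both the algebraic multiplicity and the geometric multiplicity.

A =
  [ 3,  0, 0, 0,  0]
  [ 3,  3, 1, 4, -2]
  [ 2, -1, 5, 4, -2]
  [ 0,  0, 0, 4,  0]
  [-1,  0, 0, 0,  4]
λ = 3: alg = 1, geom = 1; λ = 4: alg = 4, geom = 3

Step 1 — factor the characteristic polynomial to read off the algebraic multiplicities:
  χ_A(x) = (x - 4)^4*(x - 3)

Step 2 — compute geometric multiplicities via the rank-nullity identity g(λ) = n − rank(A − λI):
  rank(A − (3)·I) = 4, so dim ker(A − (3)·I) = n − 4 = 1
  rank(A − (4)·I) = 2, so dim ker(A − (4)·I) = n − 2 = 3

Summary:
  λ = 3: algebraic multiplicity = 1, geometric multiplicity = 1
  λ = 4: algebraic multiplicity = 4, geometric multiplicity = 3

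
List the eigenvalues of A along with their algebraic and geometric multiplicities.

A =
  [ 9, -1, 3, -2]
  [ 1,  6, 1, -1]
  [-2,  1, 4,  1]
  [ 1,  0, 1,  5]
λ = 6: alg = 4, geom = 2

Step 1 — factor the characteristic polynomial to read off the algebraic multiplicities:
  χ_A(x) = (x - 6)^4

Step 2 — compute geometric multiplicities via the rank-nullity identity g(λ) = n − rank(A − λI):
  rank(A − (6)·I) = 2, so dim ker(A − (6)·I) = n − 2 = 2

Summary:
  λ = 6: algebraic multiplicity = 4, geometric multiplicity = 2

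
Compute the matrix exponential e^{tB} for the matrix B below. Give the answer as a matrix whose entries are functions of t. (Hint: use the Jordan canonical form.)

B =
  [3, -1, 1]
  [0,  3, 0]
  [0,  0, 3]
e^{tB} =
  [exp(3*t), -t*exp(3*t), t*exp(3*t)]
  [0, exp(3*t), 0]
  [0, 0, exp(3*t)]

Strategy: write B = P · J · P⁻¹ where J is a Jordan canonical form, so e^{tB} = P · e^{tJ} · P⁻¹, and e^{tJ} can be computed block-by-block.

B has Jordan form
J =
  [3, 1, 0]
  [0, 3, 0]
  [0, 0, 3]
(up to reordering of blocks).

Per-block formulas:
  For a 1×1 block at λ = 3: exp(t · [3]) = [e^(3t)].
  For a 2×2 Jordan block J_2(3): exp(t · J_2(3)) = e^(3t)·(I + t·N), where N is the 2×2 nilpotent shift.

After assembling e^{tJ} and conjugating by P, we get:

e^{tB} =
  [exp(3*t), -t*exp(3*t), t*exp(3*t)]
  [0, exp(3*t), 0]
  [0, 0, exp(3*t)]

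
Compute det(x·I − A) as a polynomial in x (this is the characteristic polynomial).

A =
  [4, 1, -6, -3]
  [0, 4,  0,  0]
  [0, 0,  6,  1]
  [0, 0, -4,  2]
x^4 - 16*x^3 + 96*x^2 - 256*x + 256

Expanding det(x·I − A) (e.g. by cofactor expansion or by noting that A is similar to its Jordan form J, which has the same characteristic polynomial as A) gives
  χ_A(x) = x^4 - 16*x^3 + 96*x^2 - 256*x + 256
which factors as (x - 4)^4. The eigenvalues (with algebraic multiplicities) are λ = 4 with multiplicity 4.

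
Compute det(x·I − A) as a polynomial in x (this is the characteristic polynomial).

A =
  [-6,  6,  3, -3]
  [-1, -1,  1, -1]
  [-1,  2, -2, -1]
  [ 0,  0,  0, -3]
x^4 + 12*x^3 + 54*x^2 + 108*x + 81

Expanding det(x·I − A) (e.g. by cofactor expansion or by noting that A is similar to its Jordan form J, which has the same characteristic polynomial as A) gives
  χ_A(x) = x^4 + 12*x^3 + 54*x^2 + 108*x + 81
which factors as (x + 3)^4. The eigenvalues (with algebraic multiplicities) are λ = -3 with multiplicity 4.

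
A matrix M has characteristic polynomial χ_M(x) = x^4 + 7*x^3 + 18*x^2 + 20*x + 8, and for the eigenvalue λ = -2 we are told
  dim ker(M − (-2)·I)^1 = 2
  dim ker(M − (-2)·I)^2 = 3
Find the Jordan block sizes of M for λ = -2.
Block sizes for λ = -2: [2, 1]

From the dimensions of kernels of powers, the number of Jordan blocks of size at least j is d_j − d_{j−1} where d_j = dim ker(N^j) (with d_0 = 0). Computing the differences gives [2, 1].
The number of blocks of size exactly k is (#blocks of size ≥ k) − (#blocks of size ≥ k + 1), so the partition is: 1 block(s) of size 1, 1 block(s) of size 2.
In nonincreasing order the block sizes are [2, 1].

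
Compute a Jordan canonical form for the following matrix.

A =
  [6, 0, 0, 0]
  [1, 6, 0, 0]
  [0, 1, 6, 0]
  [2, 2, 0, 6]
J_3(6) ⊕ J_1(6)

The characteristic polynomial is
  det(x·I − A) = x^4 - 24*x^3 + 216*x^2 - 864*x + 1296 = (x - 6)^4

Eigenvalues and multiplicities (the geometric multiplicity of λ is n − rank(A − λI), which equals the number of Jordan blocks for λ):
  λ = 6: algebraic multiplicity = 4, geometric multiplicity = 2

Determining the block sizes for each eigenvalue:
  λ = 6: with am = 4 and gm = 2, the partition is not yet determined (e.g. several partitions of 4 into 2 parts exist). Let N = A − (6)·I. Computing rank(N^1) = 2, rank(N^2) = 1, rank(N^3) = 0; the number of blocks of size ≥ j is rank(N^{j−1}) − rank(N^j), giving [2, 1, 1]. So we have 1 block(s) of size 3, 1 block(s) of size 1 → block sizes [3, 1]

Assembling the blocks gives a Jordan form
J =
  [6, 1, 0, 0]
  [0, 6, 1, 0]
  [0, 0, 6, 0]
  [0, 0, 0, 6]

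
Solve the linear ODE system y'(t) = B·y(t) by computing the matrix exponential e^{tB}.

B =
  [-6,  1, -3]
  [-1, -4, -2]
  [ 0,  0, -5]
e^{tB} =
  [-t*exp(-5*t) + exp(-5*t), t*exp(-5*t), t^2*exp(-5*t)/2 - 3*t*exp(-5*t)]
  [-t*exp(-5*t), t*exp(-5*t) + exp(-5*t), t^2*exp(-5*t)/2 - 2*t*exp(-5*t)]
  [0, 0, exp(-5*t)]

Strategy: write B = P · J · P⁻¹ where J is a Jordan canonical form, so e^{tB} = P · e^{tJ} · P⁻¹, and e^{tJ} can be computed block-by-block.

B has Jordan form
J =
  [-5,  1,  0]
  [ 0, -5,  1]
  [ 0,  0, -5]
(up to reordering of blocks).

Per-block formulas:
  For a 3×3 Jordan block J_3(-5): exp(t · J_3(-5)) = e^(-5t)·(I + t·N + (t^2/2)·N^2), where N is the 3×3 nilpotent shift.

After assembling e^{tJ} and conjugating by P, we get:

e^{tB} =
  [-t*exp(-5*t) + exp(-5*t), t*exp(-5*t), t^2*exp(-5*t)/2 - 3*t*exp(-5*t)]
  [-t*exp(-5*t), t*exp(-5*t) + exp(-5*t), t^2*exp(-5*t)/2 - 2*t*exp(-5*t)]
  [0, 0, exp(-5*t)]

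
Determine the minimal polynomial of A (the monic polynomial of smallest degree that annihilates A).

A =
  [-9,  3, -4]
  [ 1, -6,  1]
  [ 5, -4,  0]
x^3 + 15*x^2 + 75*x + 125

The characteristic polynomial is χ_A(x) = (x + 5)^3, so the eigenvalues are known. The minimal polynomial is
  m_A(x) = Π_λ (x − λ)^{k_λ}
where k_λ is the size of the *largest* Jordan block for λ (equivalently, the smallest k with (A − λI)^k v = 0 for every generalised eigenvector v of λ).

  λ = -5: largest Jordan block has size 3, contributing (x + 5)^3

So m_A(x) = (x + 5)^3 = x^3 + 15*x^2 + 75*x + 125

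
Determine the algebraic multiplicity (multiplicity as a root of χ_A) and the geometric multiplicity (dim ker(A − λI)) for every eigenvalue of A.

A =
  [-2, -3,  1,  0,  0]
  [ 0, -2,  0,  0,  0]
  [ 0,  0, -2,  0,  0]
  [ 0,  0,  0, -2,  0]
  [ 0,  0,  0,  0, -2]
λ = -2: alg = 5, geom = 4

Step 1 — factor the characteristic polynomial to read off the algebraic multiplicities:
  χ_A(x) = (x + 2)^5

Step 2 — compute geometric multiplicities via the rank-nullity identity g(λ) = n − rank(A − λI):
  rank(A − (-2)·I) = 1, so dim ker(A − (-2)·I) = n − 1 = 4

Summary:
  λ = -2: algebraic multiplicity = 5, geometric multiplicity = 4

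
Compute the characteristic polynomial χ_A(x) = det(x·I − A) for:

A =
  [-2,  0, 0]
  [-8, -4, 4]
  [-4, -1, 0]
x^3 + 6*x^2 + 12*x + 8

Expanding det(x·I − A) (e.g. by cofactor expansion or by noting that A is similar to its Jordan form J, which has the same characteristic polynomial as A) gives
  χ_A(x) = x^3 + 6*x^2 + 12*x + 8
which factors as (x + 2)^3. The eigenvalues (with algebraic multiplicities) are λ = -2 with multiplicity 3.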